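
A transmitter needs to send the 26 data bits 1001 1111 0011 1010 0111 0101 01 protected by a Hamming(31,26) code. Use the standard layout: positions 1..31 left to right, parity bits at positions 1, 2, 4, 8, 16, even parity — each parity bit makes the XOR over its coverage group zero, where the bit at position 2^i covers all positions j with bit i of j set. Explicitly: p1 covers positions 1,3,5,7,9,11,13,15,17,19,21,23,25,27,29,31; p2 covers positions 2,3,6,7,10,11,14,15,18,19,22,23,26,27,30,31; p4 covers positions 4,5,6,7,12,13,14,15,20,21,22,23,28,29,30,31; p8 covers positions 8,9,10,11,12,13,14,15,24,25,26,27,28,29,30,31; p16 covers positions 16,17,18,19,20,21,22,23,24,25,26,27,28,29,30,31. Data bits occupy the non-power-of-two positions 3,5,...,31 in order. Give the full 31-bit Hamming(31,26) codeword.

1111001011110011110100111010101

Place data bits at non-power-of-two positions: b3=1, b5=0, b6=0, b7=1, b9=1, b10=1, b11=1, b12=1, b13=0, b14=0, b15=1, b17=1, b18=1, b19=0, b20=1, b21=0, b22=0, b23=1, b24=1, b25=1, b26=0, b27=1, b28=0, b29=1, b30=0, b31=1.
p1 = XOR of data positions {3,5,7,9,11,13,15,17,19,21,23,25,27,29,31} = 1⊕0⊕1⊕1⊕1⊕0⊕1⊕1⊕0⊕0⊕1⊕1⊕1⊕1⊕1 = 1
p2 = XOR of data positions {3,6,7,10,11,14,15,18,19,22,23,26,27,30,31} = 1⊕0⊕1⊕1⊕1⊕0⊕1⊕1⊕0⊕0⊕1⊕0⊕1⊕0⊕1 = 1
p4 = XOR of data positions {5,6,7,12,13,14,15,20,21,22,23,28,29,30,31} = 0⊕0⊕1⊕1⊕0⊕0⊕1⊕1⊕0⊕0⊕1⊕0⊕1⊕0⊕1 = 1
p8 = XOR of data positions {9,10,11,12,13,14,15,24,25,26,27,28,29,30,31} = 1⊕1⊕1⊕1⊕0⊕0⊕1⊕1⊕1⊕0⊕1⊕0⊕1⊕0⊕1 = 0
p16 = XOR of data positions {17,18,19,20,21,22,23,24,25,26,27,28,29,30,31} = 1⊕1⊕0⊕1⊕0⊕0⊕1⊕1⊕1⊕0⊕1⊕0⊕1⊕0⊕1 = 1
Codeword b1..b31 = 1111001011110011110100111010101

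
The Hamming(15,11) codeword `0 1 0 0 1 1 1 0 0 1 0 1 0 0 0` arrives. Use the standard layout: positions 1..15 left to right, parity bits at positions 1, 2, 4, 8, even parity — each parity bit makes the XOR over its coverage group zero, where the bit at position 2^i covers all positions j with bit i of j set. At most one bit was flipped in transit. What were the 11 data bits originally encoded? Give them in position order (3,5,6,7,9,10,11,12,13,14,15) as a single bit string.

01110101000

s1: b1⊕b3⊕b5⊕b7⊕b9⊕b11⊕b13⊕b15 = 0⊕0⊕1⊕1⊕0⊕0⊕0⊕0 = 0
s2: b2⊕b3⊕b6⊕b7⊕b10⊕b11⊕b14⊕b15 = 1⊕0⊕1⊕1⊕1⊕0⊕0⊕0 = 0
s4: b4⊕b5⊕b6⊕b7⊕b12⊕b13⊕b14⊕b15 = 0⊕1⊕1⊕1⊕1⊕0⊕0⊕0 = 0
s8: b8⊕b9⊕b10⊕b11⊕b12⊕b13⊕b14⊕b15 = 0⊕0⊕1⊕0⊕1⊕0⊕0⊕0 = 0
Syndrome (s8...s1) = 0000 → position 0 (no error).
No correction needed.
Data bits at positions 3,5,6,7,9,10,11,12,13,14,15: 01110101000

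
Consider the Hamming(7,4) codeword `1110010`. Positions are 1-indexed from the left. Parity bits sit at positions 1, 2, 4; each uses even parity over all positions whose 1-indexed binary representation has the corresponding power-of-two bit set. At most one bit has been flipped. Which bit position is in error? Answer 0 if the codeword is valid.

6

s1: b1⊕b3⊕b5⊕b7 = 1⊕1⊕0⊕0 = 0
s2: b2⊕b3⊕b6⊕b7 = 1⊕1⊕1⊕0 = 1
s4: b4⊕b5⊕b6⊕b7 = 0⊕0⊕1⊕0 = 1
Syndrome (s4...s1) = 110 → position 6.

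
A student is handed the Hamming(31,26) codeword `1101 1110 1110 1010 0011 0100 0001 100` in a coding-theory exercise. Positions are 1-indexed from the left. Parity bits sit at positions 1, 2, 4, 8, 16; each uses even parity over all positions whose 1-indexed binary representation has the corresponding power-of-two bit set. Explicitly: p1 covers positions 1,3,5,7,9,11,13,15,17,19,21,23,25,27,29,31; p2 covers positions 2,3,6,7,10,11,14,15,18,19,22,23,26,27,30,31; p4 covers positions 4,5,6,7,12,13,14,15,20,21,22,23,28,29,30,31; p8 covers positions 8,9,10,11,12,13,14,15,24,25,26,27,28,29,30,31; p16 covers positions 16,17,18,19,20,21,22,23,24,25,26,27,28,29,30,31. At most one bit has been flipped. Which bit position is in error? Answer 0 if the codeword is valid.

s1: b1⊕b3⊕b5⊕b7⊕b9⊕b11⊕b13⊕b15⊕b17⊕b19⊕b21⊕b23⊕b25⊕b27⊕b29⊕b31 = 1⊕0⊕1⊕1⊕1⊕1⊕1⊕1⊕0⊕1⊕0⊕0⊕0⊕0⊕1⊕0 = 1
s2: b2⊕b3⊕b6⊕b7⊕b10⊕b11⊕b14⊕b15⊕b18⊕b19⊕b22⊕b23⊕b26⊕b27⊕b30⊕b31 = 1⊕0⊕1⊕1⊕1⊕1⊕0⊕1⊕0⊕1⊕1⊕0⊕0⊕0⊕0⊕0 = 0
s4: b4⊕b5⊕b6⊕b7⊕b12⊕b13⊕b14⊕b15⊕b20⊕b21⊕b22⊕b23⊕b28⊕b29⊕b30⊕b31 = 1⊕1⊕1⊕1⊕0⊕1⊕0⊕1⊕1⊕0⊕1⊕0⊕1⊕1⊕0⊕0 = 0
s8: b8⊕b9⊕b10⊕b11⊕b12⊕b13⊕b14⊕b15⊕b24⊕b25⊕b26⊕b27⊕b28⊕b29⊕b30⊕b31 = 0⊕1⊕1⊕1⊕0⊕1⊕0⊕1⊕0⊕0⊕0⊕0⊕1⊕1⊕0⊕0 = 1
s16: b16⊕b17⊕b18⊕b19⊕b20⊕b21⊕b22⊕b23⊕b24⊕b25⊕b26⊕b27⊕b28⊕b29⊕b30⊕b31 = 0⊕0⊕0⊕1⊕1⊕0⊕1⊕0⊕0⊕0⊕0⊕0⊕1⊕1⊕0⊕0 = 1
Syndrome (s16...s1) = 11001 → position 25.

25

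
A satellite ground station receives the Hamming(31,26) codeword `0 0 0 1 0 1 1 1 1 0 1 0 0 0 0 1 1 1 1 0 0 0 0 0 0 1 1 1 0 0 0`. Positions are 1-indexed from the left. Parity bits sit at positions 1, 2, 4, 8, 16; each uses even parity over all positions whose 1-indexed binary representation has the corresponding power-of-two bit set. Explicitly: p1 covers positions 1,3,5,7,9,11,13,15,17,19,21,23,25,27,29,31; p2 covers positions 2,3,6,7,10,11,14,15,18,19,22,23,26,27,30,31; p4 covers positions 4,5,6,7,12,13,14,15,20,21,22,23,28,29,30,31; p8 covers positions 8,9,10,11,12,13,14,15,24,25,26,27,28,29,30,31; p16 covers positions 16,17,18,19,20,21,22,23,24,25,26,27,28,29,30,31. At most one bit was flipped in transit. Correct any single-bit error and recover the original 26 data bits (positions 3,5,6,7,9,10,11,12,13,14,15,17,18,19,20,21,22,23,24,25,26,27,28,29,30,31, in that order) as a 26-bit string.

s1: b1⊕b3⊕b5⊕b7⊕b9⊕b11⊕b13⊕b15⊕b17⊕b19⊕b21⊕b23⊕b25⊕b27⊕b29⊕b31 = 0⊕0⊕0⊕1⊕1⊕1⊕0⊕0⊕1⊕1⊕0⊕0⊕0⊕1⊕0⊕0 = 0
s2: b2⊕b3⊕b6⊕b7⊕b10⊕b11⊕b14⊕b15⊕b18⊕b19⊕b22⊕b23⊕b26⊕b27⊕b30⊕b31 = 0⊕0⊕1⊕1⊕0⊕1⊕0⊕0⊕1⊕1⊕0⊕0⊕1⊕1⊕0⊕0 = 1
s4: b4⊕b5⊕b6⊕b7⊕b12⊕b13⊕b14⊕b15⊕b20⊕b21⊕b22⊕b23⊕b28⊕b29⊕b30⊕b31 = 1⊕0⊕1⊕1⊕0⊕0⊕0⊕0⊕0⊕0⊕0⊕0⊕1⊕0⊕0⊕0 = 0
s8: b8⊕b9⊕b10⊕b11⊕b12⊕b13⊕b14⊕b15⊕b24⊕b25⊕b26⊕b27⊕b28⊕b29⊕b30⊕b31 = 1⊕1⊕0⊕1⊕0⊕0⊕0⊕0⊕0⊕0⊕1⊕1⊕1⊕0⊕0⊕0 = 0
s16: b16⊕b17⊕b18⊕b19⊕b20⊕b21⊕b22⊕b23⊕b24⊕b25⊕b26⊕b27⊕b28⊕b29⊕b30⊕b31 = 1⊕1⊕1⊕1⊕0⊕0⊕0⊕0⊕0⊕0⊕1⊕1⊕1⊕0⊕0⊕0 = 1
Syndrome (s16...s1) = 10010 → position 18.
Flip bit 18: corrected codeword = 0001011110100001101000000111000
Data bits at positions 3,5,6,7,9,10,11,12,13,14,15,17,18,19,20,21,22,23,24,25,26,27,28,29,30,31: 00111010000101000000111000

00111010000101000000111000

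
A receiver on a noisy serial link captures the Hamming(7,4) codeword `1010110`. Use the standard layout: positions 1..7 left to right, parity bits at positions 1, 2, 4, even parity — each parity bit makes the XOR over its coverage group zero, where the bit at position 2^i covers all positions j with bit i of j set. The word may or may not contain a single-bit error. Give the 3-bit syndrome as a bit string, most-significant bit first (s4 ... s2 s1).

001

s1: b1⊕b3⊕b5⊕b7 = 1⊕1⊕1⊕0 = 1
s2: b2⊕b3⊕b6⊕b7 = 0⊕1⊕1⊕0 = 0
s4: b4⊕b5⊕b6⊕b7 = 0⊕1⊕1⊕0 = 0
Syndrome (s4...s1) = 001 → position 1.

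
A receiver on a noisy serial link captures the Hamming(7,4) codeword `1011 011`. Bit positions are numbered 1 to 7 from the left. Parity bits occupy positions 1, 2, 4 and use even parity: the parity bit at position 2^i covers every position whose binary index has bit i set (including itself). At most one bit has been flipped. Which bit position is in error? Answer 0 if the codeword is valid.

s1: b1⊕b3⊕b5⊕b7 = 1⊕1⊕0⊕1 = 1
s2: b2⊕b3⊕b6⊕b7 = 0⊕1⊕1⊕1 = 1
s4: b4⊕b5⊕b6⊕b7 = 1⊕0⊕1⊕1 = 1
Syndrome (s4...s1) = 111 → position 7.

7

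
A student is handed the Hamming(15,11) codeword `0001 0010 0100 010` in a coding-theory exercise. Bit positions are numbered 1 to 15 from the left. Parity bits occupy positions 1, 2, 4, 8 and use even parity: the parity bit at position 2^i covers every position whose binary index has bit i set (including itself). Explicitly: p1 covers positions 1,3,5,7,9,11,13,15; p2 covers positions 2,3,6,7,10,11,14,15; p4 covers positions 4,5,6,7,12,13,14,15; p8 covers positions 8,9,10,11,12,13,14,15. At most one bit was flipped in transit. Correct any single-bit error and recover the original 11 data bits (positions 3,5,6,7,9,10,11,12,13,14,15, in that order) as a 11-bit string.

s1: b1⊕b3⊕b5⊕b7⊕b9⊕b11⊕b13⊕b15 = 0⊕0⊕0⊕1⊕0⊕0⊕0⊕0 = 1
s2: b2⊕b3⊕b6⊕b7⊕b10⊕b11⊕b14⊕b15 = 0⊕0⊕0⊕1⊕1⊕0⊕1⊕0 = 1
s4: b4⊕b5⊕b6⊕b7⊕b12⊕b13⊕b14⊕b15 = 1⊕0⊕0⊕1⊕0⊕0⊕1⊕0 = 1
s8: b8⊕b9⊕b10⊕b11⊕b12⊕b13⊕b14⊕b15 = 0⊕0⊕1⊕0⊕0⊕0⊕1⊕0 = 0
Syndrome (s8...s1) = 0111 → position 7.
Flip bit 7: corrected codeword = 000100000100010
Data bits at positions 3,5,6,7,9,10,11,12,13,14,15: 00000100010

00000100010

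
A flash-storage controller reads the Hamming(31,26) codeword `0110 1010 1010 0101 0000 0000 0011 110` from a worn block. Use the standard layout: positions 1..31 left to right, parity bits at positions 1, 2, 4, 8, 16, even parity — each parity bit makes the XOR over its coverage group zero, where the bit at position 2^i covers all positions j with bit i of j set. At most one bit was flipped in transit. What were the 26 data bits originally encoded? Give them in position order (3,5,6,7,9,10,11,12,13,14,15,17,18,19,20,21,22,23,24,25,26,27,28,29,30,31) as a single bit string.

11011010010000000000001110

s1: b1⊕b3⊕b5⊕b7⊕b9⊕b11⊕b13⊕b15⊕b17⊕b19⊕b21⊕b23⊕b25⊕b27⊕b29⊕b31 = 0⊕1⊕1⊕1⊕1⊕1⊕0⊕0⊕0⊕0⊕0⊕0⊕0⊕1⊕1⊕0 = 1
s2: b2⊕b3⊕b6⊕b7⊕b10⊕b11⊕b14⊕b15⊕b18⊕b19⊕b22⊕b23⊕b26⊕b27⊕b30⊕b31 = 1⊕1⊕0⊕1⊕0⊕1⊕1⊕0⊕0⊕0⊕0⊕0⊕0⊕1⊕1⊕0 = 1
s4: b4⊕b5⊕b6⊕b7⊕b12⊕b13⊕b14⊕b15⊕b20⊕b21⊕b22⊕b23⊕b28⊕b29⊕b30⊕b31 = 0⊕1⊕0⊕1⊕0⊕0⊕1⊕0⊕0⊕0⊕0⊕0⊕1⊕1⊕1⊕0 = 0
s8: b8⊕b9⊕b10⊕b11⊕b12⊕b13⊕b14⊕b15⊕b24⊕b25⊕b26⊕b27⊕b28⊕b29⊕b30⊕b31 = 0⊕1⊕0⊕1⊕0⊕0⊕1⊕0⊕0⊕0⊕0⊕1⊕1⊕1⊕1⊕0 = 1
s16: b16⊕b17⊕b18⊕b19⊕b20⊕b21⊕b22⊕b23⊕b24⊕b25⊕b26⊕b27⊕b28⊕b29⊕b30⊕b31 = 1⊕0⊕0⊕0⊕0⊕0⊕0⊕0⊕0⊕0⊕0⊕1⊕1⊕1⊕1⊕0 = 1
Syndrome (s16...s1) = 11011 → position 27.
Flip bit 27: corrected codeword = 0110101010100101000000000001110
Data bits at positions 3,5,6,7,9,10,11,12,13,14,15,17,18,19,20,21,22,23,24,25,26,27,28,29,30,31: 11011010010000000000001110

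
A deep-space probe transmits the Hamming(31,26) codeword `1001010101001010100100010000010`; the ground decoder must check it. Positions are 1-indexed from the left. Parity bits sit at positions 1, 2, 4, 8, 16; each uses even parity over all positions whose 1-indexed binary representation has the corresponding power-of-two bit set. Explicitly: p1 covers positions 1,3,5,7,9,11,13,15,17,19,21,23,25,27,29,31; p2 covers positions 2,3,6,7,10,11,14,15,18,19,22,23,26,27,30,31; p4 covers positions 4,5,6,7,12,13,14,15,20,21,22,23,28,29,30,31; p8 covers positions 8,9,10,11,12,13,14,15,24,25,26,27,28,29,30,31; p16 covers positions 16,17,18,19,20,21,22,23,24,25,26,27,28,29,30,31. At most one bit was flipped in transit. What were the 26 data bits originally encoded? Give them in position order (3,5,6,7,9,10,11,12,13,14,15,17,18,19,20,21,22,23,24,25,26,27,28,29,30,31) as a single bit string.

s1: b1⊕b3⊕b5⊕b7⊕b9⊕b11⊕b13⊕b15⊕b17⊕b19⊕b21⊕b23⊕b25⊕b27⊕b29⊕b31 = 1⊕0⊕0⊕0⊕0⊕0⊕1⊕1⊕1⊕0⊕0⊕0⊕0⊕0⊕0⊕0 = 0
s2: b2⊕b3⊕b6⊕b7⊕b10⊕b11⊕b14⊕b15⊕b18⊕b19⊕b22⊕b23⊕b26⊕b27⊕b30⊕b31 = 0⊕0⊕1⊕0⊕1⊕0⊕0⊕1⊕0⊕0⊕0⊕0⊕0⊕0⊕1⊕0 = 0
s4: b4⊕b5⊕b6⊕b7⊕b12⊕b13⊕b14⊕b15⊕b20⊕b21⊕b22⊕b23⊕b28⊕b29⊕b30⊕b31 = 1⊕0⊕1⊕0⊕0⊕1⊕0⊕1⊕1⊕0⊕0⊕0⊕0⊕0⊕1⊕0 = 0
s8: b8⊕b9⊕b10⊕b11⊕b12⊕b13⊕b14⊕b15⊕b24⊕b25⊕b26⊕b27⊕b28⊕b29⊕b30⊕b31 = 1⊕0⊕1⊕0⊕0⊕1⊕0⊕1⊕1⊕0⊕0⊕0⊕0⊕0⊕1⊕0 = 0
s16: b16⊕b17⊕b18⊕b19⊕b20⊕b21⊕b22⊕b23⊕b24⊕b25⊕b26⊕b27⊕b28⊕b29⊕b30⊕b31 = 0⊕1⊕0⊕0⊕1⊕0⊕0⊕0⊕1⊕0⊕0⊕0⊕0⊕0⊕1⊕0 = 0
Syndrome (s16...s1) = 00000 → position 0 (no error).
No correction needed.
Data bits at positions 3,5,6,7,9,10,11,12,13,14,15,17,18,19,20,21,22,23,24,25,26,27,28,29,30,31: 00100100101100100010000010

00100100101100100010000010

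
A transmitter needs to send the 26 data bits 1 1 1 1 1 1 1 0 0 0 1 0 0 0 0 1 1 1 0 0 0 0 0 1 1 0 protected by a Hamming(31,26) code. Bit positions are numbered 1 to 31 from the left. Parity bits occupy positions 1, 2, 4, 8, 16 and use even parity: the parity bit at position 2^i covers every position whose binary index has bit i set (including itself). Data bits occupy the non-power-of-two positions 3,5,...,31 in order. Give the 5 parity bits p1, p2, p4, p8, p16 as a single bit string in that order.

11101

Place data bits at non-power-of-two positions: b3=1, b5=1, b6=1, b7=1, b9=1, b10=1, b11=1, b12=0, b13=0, b14=0, b15=1, b17=0, b18=0, b19=0, b20=0, b21=1, b22=1, b23=1, b24=0, b25=0, b26=0, b27=0, b28=0, b29=1, b30=1, b31=0.
p1 = XOR of data positions {3,5,7,9,11,13,15,17,19,21,23,25,27,29,31} = 1⊕1⊕1⊕1⊕1⊕0⊕1⊕0⊕0⊕1⊕1⊕0⊕0⊕1⊕0 = 1
p2 = XOR of data positions {3,6,7,10,11,14,15,18,19,22,23,26,27,30,31} = 1⊕1⊕1⊕1⊕1⊕0⊕1⊕0⊕0⊕1⊕1⊕0⊕0⊕1⊕0 = 1
p4 = XOR of data positions {5,6,7,12,13,14,15,20,21,22,23,28,29,30,31} = 1⊕1⊕1⊕0⊕0⊕0⊕1⊕0⊕1⊕1⊕1⊕0⊕1⊕1⊕0 = 1
p8 = XOR of data positions {9,10,11,12,13,14,15,24,25,26,27,28,29,30,31} = 1⊕1⊕1⊕0⊕0⊕0⊕1⊕0⊕0⊕0⊕0⊕0⊕1⊕1⊕0 = 0
p16 = XOR of data positions {17,18,19,20,21,22,23,24,25,26,27,28,29,30,31} = 0⊕0⊕0⊕0⊕1⊕1⊕1⊕0⊕0⊕0⊕0⊕0⊕1⊕1⊕0 = 1
Parity bits p1,p2,p4,p8,p16 = 11101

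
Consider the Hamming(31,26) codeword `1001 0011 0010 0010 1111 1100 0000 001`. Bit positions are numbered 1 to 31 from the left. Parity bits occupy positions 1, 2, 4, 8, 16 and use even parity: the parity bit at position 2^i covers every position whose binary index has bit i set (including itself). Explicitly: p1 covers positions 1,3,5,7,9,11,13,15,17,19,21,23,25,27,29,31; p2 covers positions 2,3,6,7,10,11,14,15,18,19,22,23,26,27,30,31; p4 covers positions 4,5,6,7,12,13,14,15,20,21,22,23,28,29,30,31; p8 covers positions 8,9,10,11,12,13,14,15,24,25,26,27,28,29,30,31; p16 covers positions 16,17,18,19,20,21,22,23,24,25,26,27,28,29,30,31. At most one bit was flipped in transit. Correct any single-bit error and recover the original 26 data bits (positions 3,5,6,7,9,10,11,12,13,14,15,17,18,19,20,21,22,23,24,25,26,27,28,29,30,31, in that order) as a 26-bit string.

s1: b1⊕b3⊕b5⊕b7⊕b9⊕b11⊕b13⊕b15⊕b17⊕b19⊕b21⊕b23⊕b25⊕b27⊕b29⊕b31 = 1⊕0⊕0⊕1⊕0⊕1⊕0⊕1⊕1⊕1⊕1⊕0⊕0⊕0⊕0⊕1 = 0
s2: b2⊕b3⊕b6⊕b7⊕b10⊕b11⊕b14⊕b15⊕b18⊕b19⊕b22⊕b23⊕b26⊕b27⊕b30⊕b31 = 0⊕0⊕0⊕1⊕0⊕1⊕0⊕1⊕1⊕1⊕1⊕0⊕0⊕0⊕0⊕1 = 1
s4: b4⊕b5⊕b6⊕b7⊕b12⊕b13⊕b14⊕b15⊕b20⊕b21⊕b22⊕b23⊕b28⊕b29⊕b30⊕b31 = 1⊕0⊕0⊕1⊕0⊕0⊕0⊕1⊕1⊕1⊕1⊕0⊕0⊕0⊕0⊕1 = 1
s8: b8⊕b9⊕b10⊕b11⊕b12⊕b13⊕b14⊕b15⊕b24⊕b25⊕b26⊕b27⊕b28⊕b29⊕b30⊕b31 = 1⊕0⊕0⊕1⊕0⊕0⊕0⊕1⊕0⊕0⊕0⊕0⊕0⊕0⊕0⊕1 = 0
s16: b16⊕b17⊕b18⊕b19⊕b20⊕b21⊕b22⊕b23⊕b24⊕b25⊕b26⊕b27⊕b28⊕b29⊕b30⊕b31 = 0⊕1⊕1⊕1⊕1⊕1⊕1⊕0⊕0⊕0⊕0⊕0⊕0⊕0⊕0⊕1 = 1
Syndrome (s16...s1) = 10110 → position 22.
Flip bit 22: corrected codeword = 1001001100100010111110000000001
Data bits at positions 3,5,6,7,9,10,11,12,13,14,15,17,18,19,20,21,22,23,24,25,26,27,28,29,30,31: 00010010001111110000000001

00010010001111110000000001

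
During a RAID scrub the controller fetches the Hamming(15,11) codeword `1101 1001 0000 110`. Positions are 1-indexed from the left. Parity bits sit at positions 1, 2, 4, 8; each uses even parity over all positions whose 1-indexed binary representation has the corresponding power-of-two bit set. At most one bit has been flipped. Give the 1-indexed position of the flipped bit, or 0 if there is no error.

9

s1: b1⊕b3⊕b5⊕b7⊕b9⊕b11⊕b13⊕b15 = 1⊕0⊕1⊕0⊕0⊕0⊕1⊕0 = 1
s2: b2⊕b3⊕b6⊕b7⊕b10⊕b11⊕b14⊕b15 = 1⊕0⊕0⊕0⊕0⊕0⊕1⊕0 = 0
s4: b4⊕b5⊕b6⊕b7⊕b12⊕b13⊕b14⊕b15 = 1⊕1⊕0⊕0⊕0⊕1⊕1⊕0 = 0
s8: b8⊕b9⊕b10⊕b11⊕b12⊕b13⊕b14⊕b15 = 1⊕0⊕0⊕0⊕0⊕1⊕1⊕0 = 1
Syndrome (s8...s1) = 1001 → position 9.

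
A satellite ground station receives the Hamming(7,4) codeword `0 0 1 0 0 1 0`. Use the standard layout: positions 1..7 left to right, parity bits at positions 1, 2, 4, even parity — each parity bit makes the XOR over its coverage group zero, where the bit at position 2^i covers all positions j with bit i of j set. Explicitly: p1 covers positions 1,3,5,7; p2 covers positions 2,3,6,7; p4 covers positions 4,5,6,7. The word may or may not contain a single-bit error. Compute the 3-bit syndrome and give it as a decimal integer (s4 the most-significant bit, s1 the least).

5

s1: b1⊕b3⊕b5⊕b7 = 0⊕1⊕0⊕0 = 1
s2: b2⊕b3⊕b6⊕b7 = 0⊕1⊕1⊕0 = 0
s4: b4⊕b5⊕b6⊕b7 = 0⊕0⊕1⊕0 = 1
Syndrome (s4...s1) = 101 → position 5.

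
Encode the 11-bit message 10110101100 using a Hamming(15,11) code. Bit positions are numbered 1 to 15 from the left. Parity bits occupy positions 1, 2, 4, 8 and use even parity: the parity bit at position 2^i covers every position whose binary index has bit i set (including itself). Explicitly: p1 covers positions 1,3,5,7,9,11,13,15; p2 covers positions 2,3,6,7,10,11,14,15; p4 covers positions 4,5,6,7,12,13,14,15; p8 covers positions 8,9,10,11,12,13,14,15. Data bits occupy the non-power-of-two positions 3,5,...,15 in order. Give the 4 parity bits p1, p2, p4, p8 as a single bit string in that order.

1001

Place data bits at non-power-of-two positions: b3=1, b5=0, b6=1, b7=1, b9=0, b10=1, b11=0, b12=1, b13=1, b14=0, b15=0.
p1 = XOR of data positions {3,5,7,9,11,13,15} = 1⊕0⊕1⊕0⊕0⊕1⊕0 = 1
p2 = XOR of data positions {3,6,7,10,11,14,15} = 1⊕1⊕1⊕1⊕0⊕0⊕0 = 0
p4 = XOR of data positions {5,6,7,12,13,14,15} = 0⊕1⊕1⊕1⊕1⊕0⊕0 = 0
p8 = XOR of data positions {9,10,11,12,13,14,15} = 0⊕1⊕0⊕1⊕1⊕0⊕0 = 1
Parity bits p1,p2,p4,p8 = 1001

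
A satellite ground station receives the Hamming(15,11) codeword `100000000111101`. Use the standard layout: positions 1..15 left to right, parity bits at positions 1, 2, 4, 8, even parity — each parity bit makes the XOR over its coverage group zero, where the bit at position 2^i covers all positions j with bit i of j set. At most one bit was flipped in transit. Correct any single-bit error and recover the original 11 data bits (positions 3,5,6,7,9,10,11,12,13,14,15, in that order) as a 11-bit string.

00000111111

s1: b1⊕b3⊕b5⊕b7⊕b9⊕b11⊕b13⊕b15 = 1⊕0⊕0⊕0⊕0⊕1⊕1⊕1 = 0
s2: b2⊕b3⊕b6⊕b7⊕b10⊕b11⊕b14⊕b15 = 0⊕0⊕0⊕0⊕1⊕1⊕0⊕1 = 1
s4: b4⊕b5⊕b6⊕b7⊕b12⊕b13⊕b14⊕b15 = 0⊕0⊕0⊕0⊕1⊕1⊕0⊕1 = 1
s8: b8⊕b9⊕b10⊕b11⊕b12⊕b13⊕b14⊕b15 = 0⊕0⊕1⊕1⊕1⊕1⊕0⊕1 = 1
Syndrome (s8...s1) = 1110 → position 14.
Flip bit 14: corrected codeword = 100000000111111
Data bits at positions 3,5,6,7,9,10,11,12,13,14,15: 00000111111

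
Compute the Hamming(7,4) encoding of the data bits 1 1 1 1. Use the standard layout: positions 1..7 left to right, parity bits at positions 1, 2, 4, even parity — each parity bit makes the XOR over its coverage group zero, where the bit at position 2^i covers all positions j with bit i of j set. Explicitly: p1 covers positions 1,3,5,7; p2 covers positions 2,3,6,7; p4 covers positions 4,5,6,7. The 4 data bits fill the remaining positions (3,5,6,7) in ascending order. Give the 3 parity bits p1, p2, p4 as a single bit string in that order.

Place data bits at non-power-of-two positions: b3=1, b5=1, b6=1, b7=1.
p1 = XOR of data positions {3,5,7} = 1⊕1⊕1 = 1
p2 = XOR of data positions {3,6,7} = 1⊕1⊕1 = 1
p4 = XOR of data positions {5,6,7} = 1⊕1⊕1 = 1
Parity bits p1,p2,p4 = 111

111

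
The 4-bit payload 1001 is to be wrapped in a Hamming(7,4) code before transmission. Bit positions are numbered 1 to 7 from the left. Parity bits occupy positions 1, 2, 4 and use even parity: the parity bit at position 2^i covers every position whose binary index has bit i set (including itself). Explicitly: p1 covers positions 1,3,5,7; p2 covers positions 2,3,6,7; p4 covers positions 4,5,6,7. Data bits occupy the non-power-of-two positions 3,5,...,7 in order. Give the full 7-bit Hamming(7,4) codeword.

0011001

Place data bits at non-power-of-two positions: b3=1, b5=0, b6=0, b7=1.
p1 = XOR of data positions {3,5,7} = 1⊕0⊕1 = 0
p2 = XOR of data positions {3,6,7} = 1⊕0⊕1 = 0
p4 = XOR of data positions {5,6,7} = 0⊕0⊕1 = 1
Codeword b1..b7 = 0011001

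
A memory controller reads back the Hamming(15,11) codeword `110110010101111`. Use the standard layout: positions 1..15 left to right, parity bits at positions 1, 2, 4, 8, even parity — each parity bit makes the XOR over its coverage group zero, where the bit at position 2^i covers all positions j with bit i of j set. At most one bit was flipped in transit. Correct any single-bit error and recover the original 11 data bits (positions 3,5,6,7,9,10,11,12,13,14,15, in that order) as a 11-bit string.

01000101111

s1: b1⊕b3⊕b5⊕b7⊕b9⊕b11⊕b13⊕b15 = 1⊕0⊕1⊕0⊕0⊕0⊕1⊕1 = 0
s2: b2⊕b3⊕b6⊕b7⊕b10⊕b11⊕b14⊕b15 = 1⊕0⊕0⊕0⊕1⊕0⊕1⊕1 = 0
s4: b4⊕b5⊕b6⊕b7⊕b12⊕b13⊕b14⊕b15 = 1⊕1⊕0⊕0⊕1⊕1⊕1⊕1 = 0
s8: b8⊕b9⊕b10⊕b11⊕b12⊕b13⊕b14⊕b15 = 1⊕0⊕1⊕0⊕1⊕1⊕1⊕1 = 0
Syndrome (s8...s1) = 0000 → position 0 (no error).
No correction needed.
Data bits at positions 3,5,6,7,9,10,11,12,13,14,15: 01000101111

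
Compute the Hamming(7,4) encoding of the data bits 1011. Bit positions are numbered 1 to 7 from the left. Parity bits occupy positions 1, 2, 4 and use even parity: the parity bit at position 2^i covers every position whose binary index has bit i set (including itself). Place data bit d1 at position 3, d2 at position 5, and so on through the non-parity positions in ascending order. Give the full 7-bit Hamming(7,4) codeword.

Place data bits at non-power-of-two positions: b3=1, b5=0, b6=1, b7=1.
p1 = XOR of data positions {3,5,7} = 1⊕0⊕1 = 0
p2 = XOR of data positions {3,6,7} = 1⊕1⊕1 = 1
p4 = XOR of data positions {5,6,7} = 0⊕1⊕1 = 0
Codeword b1..b7 = 0110011

0110011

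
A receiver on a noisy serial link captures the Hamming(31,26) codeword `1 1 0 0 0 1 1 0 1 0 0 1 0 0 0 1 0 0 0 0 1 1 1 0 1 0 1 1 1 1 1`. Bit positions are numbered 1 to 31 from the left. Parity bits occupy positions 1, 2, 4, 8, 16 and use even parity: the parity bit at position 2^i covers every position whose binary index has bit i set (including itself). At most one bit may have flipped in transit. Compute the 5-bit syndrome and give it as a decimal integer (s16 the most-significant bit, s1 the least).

s1: b1⊕b3⊕b5⊕b7⊕b9⊕b11⊕b13⊕b15⊕b17⊕b19⊕b21⊕b23⊕b25⊕b27⊕b29⊕b31 = 1⊕0⊕0⊕1⊕1⊕0⊕0⊕0⊕0⊕0⊕1⊕1⊕1⊕1⊕1⊕1 = 1
s2: b2⊕b3⊕b6⊕b7⊕b10⊕b11⊕b14⊕b15⊕b18⊕b19⊕b22⊕b23⊕b26⊕b27⊕b30⊕b31 = 1⊕0⊕1⊕1⊕0⊕0⊕0⊕0⊕0⊕0⊕1⊕1⊕0⊕1⊕1⊕1 = 0
s4: b4⊕b5⊕b6⊕b7⊕b12⊕b13⊕b14⊕b15⊕b20⊕b21⊕b22⊕b23⊕b28⊕b29⊕b30⊕b31 = 0⊕0⊕1⊕1⊕1⊕0⊕0⊕0⊕0⊕1⊕1⊕1⊕1⊕1⊕1⊕1 = 0
s8: b8⊕b9⊕b10⊕b11⊕b12⊕b13⊕b14⊕b15⊕b24⊕b25⊕b26⊕b27⊕b28⊕b29⊕b30⊕b31 = 0⊕1⊕0⊕0⊕1⊕0⊕0⊕0⊕0⊕1⊕0⊕1⊕1⊕1⊕1⊕1 = 0
s16: b16⊕b17⊕b18⊕b19⊕b20⊕b21⊕b22⊕b23⊕b24⊕b25⊕b26⊕b27⊕b28⊕b29⊕b30⊕b31 = 1⊕0⊕0⊕0⊕0⊕1⊕1⊕1⊕0⊕1⊕0⊕1⊕1⊕1⊕1⊕1 = 0
Syndrome (s16...s1) = 00001 → position 1.

1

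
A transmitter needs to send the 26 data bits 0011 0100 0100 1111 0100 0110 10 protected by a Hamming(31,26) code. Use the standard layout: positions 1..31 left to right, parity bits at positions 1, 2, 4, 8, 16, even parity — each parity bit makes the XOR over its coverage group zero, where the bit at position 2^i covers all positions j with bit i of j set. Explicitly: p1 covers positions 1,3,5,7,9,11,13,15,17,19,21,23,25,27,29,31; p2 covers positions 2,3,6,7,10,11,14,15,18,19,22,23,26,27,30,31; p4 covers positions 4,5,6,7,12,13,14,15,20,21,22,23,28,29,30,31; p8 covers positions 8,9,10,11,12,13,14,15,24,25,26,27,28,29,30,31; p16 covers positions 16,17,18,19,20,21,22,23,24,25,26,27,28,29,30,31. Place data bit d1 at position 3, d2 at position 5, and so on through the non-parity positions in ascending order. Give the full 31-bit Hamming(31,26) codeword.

1100011101000100011110100011010

Place data bits at non-power-of-two positions: b3=0, b5=0, b6=1, b7=1, b9=0, b10=1, b11=0, b12=0, b13=0, b14=1, b15=0, b17=0, b18=1, b19=1, b20=1, b21=1, b22=0, b23=1, b24=0, b25=0, b26=0, b27=1, b28=1, b29=0, b30=1, b31=0.
p1 = XOR of data positions {3,5,7,9,11,13,15,17,19,21,23,25,27,29,31} = 0⊕0⊕1⊕0⊕0⊕0⊕0⊕0⊕1⊕1⊕1⊕0⊕1⊕0⊕0 = 1
p2 = XOR of data positions {3,6,7,10,11,14,15,18,19,22,23,26,27,30,31} = 0⊕1⊕1⊕1⊕0⊕1⊕0⊕1⊕1⊕0⊕1⊕0⊕1⊕1⊕0 = 1
p4 = XOR of data positions {5,6,7,12,13,14,15,20,21,22,23,28,29,30,31} = 0⊕1⊕1⊕0⊕0⊕1⊕0⊕1⊕1⊕0⊕1⊕1⊕0⊕1⊕0 = 0
p8 = XOR of data positions {9,10,11,12,13,14,15,24,25,26,27,28,29,30,31} = 0⊕1⊕0⊕0⊕0⊕1⊕0⊕0⊕0⊕0⊕1⊕1⊕0⊕1⊕0 = 1
p16 = XOR of data positions {17,18,19,20,21,22,23,24,25,26,27,28,29,30,31} = 0⊕1⊕1⊕1⊕1⊕0⊕1⊕0⊕0⊕0⊕1⊕1⊕0⊕1⊕0 = 0
Codeword b1..b31 = 1100011101000100011110100011010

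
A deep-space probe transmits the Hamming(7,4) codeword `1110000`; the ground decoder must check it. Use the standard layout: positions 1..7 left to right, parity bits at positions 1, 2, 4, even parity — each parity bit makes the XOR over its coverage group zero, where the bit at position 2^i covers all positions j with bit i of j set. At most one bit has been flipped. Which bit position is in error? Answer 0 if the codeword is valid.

0

s1: b1⊕b3⊕b5⊕b7 = 1⊕1⊕0⊕0 = 0
s2: b2⊕b3⊕b6⊕b7 = 1⊕1⊕0⊕0 = 0
s4: b4⊕b5⊕b6⊕b7 = 0⊕0⊕0⊕0 = 0
Syndrome (s4...s1) = 000 → position 0 (no error).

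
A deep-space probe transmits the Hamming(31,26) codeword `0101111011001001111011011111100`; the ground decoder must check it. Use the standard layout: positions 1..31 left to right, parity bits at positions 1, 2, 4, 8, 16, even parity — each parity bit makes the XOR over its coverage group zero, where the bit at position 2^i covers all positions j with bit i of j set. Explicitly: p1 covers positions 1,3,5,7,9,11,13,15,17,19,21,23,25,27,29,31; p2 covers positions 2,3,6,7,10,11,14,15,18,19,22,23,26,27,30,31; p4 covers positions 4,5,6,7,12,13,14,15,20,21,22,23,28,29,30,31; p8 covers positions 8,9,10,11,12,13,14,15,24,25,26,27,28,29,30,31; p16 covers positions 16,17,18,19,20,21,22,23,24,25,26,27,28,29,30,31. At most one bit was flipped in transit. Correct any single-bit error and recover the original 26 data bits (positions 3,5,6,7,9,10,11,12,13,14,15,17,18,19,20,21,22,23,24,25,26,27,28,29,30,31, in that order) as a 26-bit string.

01111100110111011011111100

s1: b1⊕b3⊕b5⊕b7⊕b9⊕b11⊕b13⊕b15⊕b17⊕b19⊕b21⊕b23⊕b25⊕b27⊕b29⊕b31 = 0⊕0⊕1⊕1⊕1⊕0⊕1⊕0⊕1⊕1⊕1⊕0⊕1⊕1⊕1⊕0 = 0
s2: b2⊕b3⊕b6⊕b7⊕b10⊕b11⊕b14⊕b15⊕b18⊕b19⊕b22⊕b23⊕b26⊕b27⊕b30⊕b31 = 1⊕0⊕1⊕1⊕1⊕0⊕0⊕0⊕1⊕1⊕1⊕0⊕1⊕1⊕0⊕0 = 1
s4: b4⊕b5⊕b6⊕b7⊕b12⊕b13⊕b14⊕b15⊕b20⊕b21⊕b22⊕b23⊕b28⊕b29⊕b30⊕b31 = 1⊕1⊕1⊕1⊕0⊕1⊕0⊕0⊕0⊕1⊕1⊕0⊕1⊕1⊕0⊕0 = 1
s8: b8⊕b9⊕b10⊕b11⊕b12⊕b13⊕b14⊕b15⊕b24⊕b25⊕b26⊕b27⊕b28⊕b29⊕b30⊕b31 = 0⊕1⊕1⊕0⊕0⊕1⊕0⊕0⊕1⊕1⊕1⊕1⊕1⊕1⊕0⊕0 = 1
s16: b16⊕b17⊕b18⊕b19⊕b20⊕b21⊕b22⊕b23⊕b24⊕b25⊕b26⊕b27⊕b28⊕b29⊕b30⊕b31 = 1⊕1⊕1⊕1⊕0⊕1⊕1⊕0⊕1⊕1⊕1⊕1⊕1⊕1⊕0⊕0 = 0
Syndrome (s16...s1) = 01110 → position 14.
Flip bit 14: corrected codeword = 0101111011001101111011011111100
Data bits at positions 3,5,6,7,9,10,11,12,13,14,15,17,18,19,20,21,22,23,24,25,26,27,28,29,30,31: 01111100110111011011111100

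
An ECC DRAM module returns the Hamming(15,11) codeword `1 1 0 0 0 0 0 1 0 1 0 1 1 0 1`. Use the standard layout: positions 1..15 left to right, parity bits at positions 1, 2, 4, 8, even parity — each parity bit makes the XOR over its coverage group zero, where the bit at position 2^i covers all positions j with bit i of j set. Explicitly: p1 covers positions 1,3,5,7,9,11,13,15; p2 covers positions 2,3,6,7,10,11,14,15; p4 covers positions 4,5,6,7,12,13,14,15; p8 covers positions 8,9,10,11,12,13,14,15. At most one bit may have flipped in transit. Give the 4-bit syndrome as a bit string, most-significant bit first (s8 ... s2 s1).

s1: b1⊕b3⊕b5⊕b7⊕b9⊕b11⊕b13⊕b15 = 1⊕0⊕0⊕0⊕0⊕0⊕1⊕1 = 1
s2: b2⊕b3⊕b6⊕b7⊕b10⊕b11⊕b14⊕b15 = 1⊕0⊕0⊕0⊕1⊕0⊕0⊕1 = 1
s4: b4⊕b5⊕b6⊕b7⊕b12⊕b13⊕b14⊕b15 = 0⊕0⊕0⊕0⊕1⊕1⊕0⊕1 = 1
s8: b8⊕b9⊕b10⊕b11⊕b12⊕b13⊕b14⊕b15 = 1⊕0⊕1⊕0⊕1⊕1⊕0⊕1 = 1
Syndrome (s8...s1) = 1111 → position 15.

1111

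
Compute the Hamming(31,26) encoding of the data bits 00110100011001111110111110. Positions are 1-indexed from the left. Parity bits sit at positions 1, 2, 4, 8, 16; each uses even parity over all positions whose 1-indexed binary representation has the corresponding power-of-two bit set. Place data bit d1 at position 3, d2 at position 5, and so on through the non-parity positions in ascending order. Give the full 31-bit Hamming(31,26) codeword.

1101011101000111001111110111110

Place data bits at non-power-of-two positions: b3=0, b5=0, b6=1, b7=1, b9=0, b10=1, b11=0, b12=0, b13=0, b14=1, b15=1, b17=0, b18=0, b19=1, b20=1, b21=1, b22=1, b23=1, b24=1, b25=0, b26=1, b27=1, b28=1, b29=1, b30=1, b31=0.
p1 = XOR of data positions {3,5,7,9,11,13,15,17,19,21,23,25,27,29,31} = 0⊕0⊕1⊕0⊕0⊕0⊕1⊕0⊕1⊕1⊕1⊕0⊕1⊕1⊕0 = 1
p2 = XOR of data positions {3,6,7,10,11,14,15,18,19,22,23,26,27,30,31} = 0⊕1⊕1⊕1⊕0⊕1⊕1⊕0⊕1⊕1⊕1⊕1⊕1⊕1⊕0 = 1
p4 = XOR of data positions {5,6,7,12,13,14,15,20,21,22,23,28,29,30,31} = 0⊕1⊕1⊕0⊕0⊕1⊕1⊕1⊕1⊕1⊕1⊕1⊕1⊕1⊕0 = 1
p8 = XOR of data positions {9,10,11,12,13,14,15,24,25,26,27,28,29,30,31} = 0⊕1⊕0⊕0⊕0⊕1⊕1⊕1⊕0⊕1⊕1⊕1⊕1⊕1⊕0 = 1
p16 = XOR of data positions {17,18,19,20,21,22,23,24,25,26,27,28,29,30,31} = 0⊕0⊕1⊕1⊕1⊕1⊕1⊕1⊕0⊕1⊕1⊕1⊕1⊕1⊕0 = 1
Codeword b1..b31 = 1101011101000111001111110111110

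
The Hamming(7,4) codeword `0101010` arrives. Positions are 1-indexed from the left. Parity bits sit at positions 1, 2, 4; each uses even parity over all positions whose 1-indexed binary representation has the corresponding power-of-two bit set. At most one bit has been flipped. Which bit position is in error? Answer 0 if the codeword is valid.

s1: b1⊕b3⊕b5⊕b7 = 0⊕0⊕0⊕0 = 0
s2: b2⊕b3⊕b6⊕b7 = 1⊕0⊕1⊕0 = 0
s4: b4⊕b5⊕b6⊕b7 = 1⊕0⊕1⊕0 = 0
Syndrome (s4...s1) = 000 → position 0 (no error).

0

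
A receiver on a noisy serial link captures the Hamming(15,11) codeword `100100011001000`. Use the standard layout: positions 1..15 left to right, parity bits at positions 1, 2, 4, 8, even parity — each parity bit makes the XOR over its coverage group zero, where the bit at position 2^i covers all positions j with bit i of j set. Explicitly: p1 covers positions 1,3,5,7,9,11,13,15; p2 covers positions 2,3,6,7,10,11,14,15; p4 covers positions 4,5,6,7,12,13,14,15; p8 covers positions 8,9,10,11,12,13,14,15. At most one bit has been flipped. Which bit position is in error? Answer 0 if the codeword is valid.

s1: b1⊕b3⊕b5⊕b7⊕b9⊕b11⊕b13⊕b15 = 1⊕0⊕0⊕0⊕1⊕0⊕0⊕0 = 0
s2: b2⊕b3⊕b6⊕b7⊕b10⊕b11⊕b14⊕b15 = 0⊕0⊕0⊕0⊕0⊕0⊕0⊕0 = 0
s4: b4⊕b5⊕b6⊕b7⊕b12⊕b13⊕b14⊕b15 = 1⊕0⊕0⊕0⊕1⊕0⊕0⊕0 = 0
s8: b8⊕b9⊕b10⊕b11⊕b12⊕b13⊕b14⊕b15 = 1⊕1⊕0⊕0⊕1⊕0⊕0⊕0 = 1
Syndrome (s8...s1) = 1000 → position 8.

8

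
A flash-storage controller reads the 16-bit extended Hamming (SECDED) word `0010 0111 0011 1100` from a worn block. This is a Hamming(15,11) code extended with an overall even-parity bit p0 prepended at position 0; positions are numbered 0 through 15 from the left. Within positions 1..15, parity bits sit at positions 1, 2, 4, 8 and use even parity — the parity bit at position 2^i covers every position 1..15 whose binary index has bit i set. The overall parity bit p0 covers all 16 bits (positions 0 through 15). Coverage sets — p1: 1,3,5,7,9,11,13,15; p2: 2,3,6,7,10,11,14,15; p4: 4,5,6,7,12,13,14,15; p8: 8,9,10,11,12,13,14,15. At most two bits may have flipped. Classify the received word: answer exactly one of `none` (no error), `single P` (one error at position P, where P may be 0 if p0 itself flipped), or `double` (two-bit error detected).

s1: b1⊕b3⊕b5⊕b7⊕b9⊕b11⊕b13⊕b15 = 0⊕0⊕1⊕1⊕0⊕1⊕1⊕0 = 0
s2: b2⊕b3⊕b6⊕b7⊕b10⊕b11⊕b14⊕b15 = 1⊕0⊕1⊕1⊕1⊕1⊕0⊕0 = 1
s4: b4⊕b5⊕b6⊕b7⊕b12⊕b13⊕b14⊕b15 = 0⊕1⊕1⊕1⊕1⊕1⊕0⊕0 = 1
s8: b8⊕b9⊕b10⊕b11⊕b12⊕b13⊕b14⊕b15 = 0⊕0⊕1⊕1⊕1⊕1⊕0⊕0 = 0
Syndrome (s8...s1) = 0110 → position 6.
Overall parity (XOR of all 16 bits, including p0): 0⊕0⊕1⊕0⊕0⊕1⊕1⊕1⊕0⊕0⊕1⊕1⊕1⊕1⊕0⊕0 = 0
Overall=0, syndrome position=6 → double-bit error detected (uncorrectable).

double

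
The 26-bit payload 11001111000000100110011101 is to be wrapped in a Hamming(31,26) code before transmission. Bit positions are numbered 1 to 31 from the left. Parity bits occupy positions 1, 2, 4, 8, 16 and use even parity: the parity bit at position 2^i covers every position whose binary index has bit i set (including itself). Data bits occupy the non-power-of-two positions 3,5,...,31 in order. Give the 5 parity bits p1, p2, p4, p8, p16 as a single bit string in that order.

00111

Place data bits at non-power-of-two positions: b3=1, b5=1, b6=0, b7=0, b9=1, b10=1, b11=1, b12=1, b13=0, b14=0, b15=0, b17=0, b18=0, b19=0, b20=1, b21=0, b22=0, b23=1, b24=1, b25=0, b26=0, b27=1, b28=1, b29=1, b30=0, b31=1.
p1 = XOR of data positions {3,5,7,9,11,13,15,17,19,21,23,25,27,29,31} = 1⊕1⊕0⊕1⊕1⊕0⊕0⊕0⊕0⊕0⊕1⊕0⊕1⊕1⊕1 = 0
p2 = XOR of data positions {3,6,7,10,11,14,15,18,19,22,23,26,27,30,31} = 1⊕0⊕0⊕1⊕1⊕0⊕0⊕0⊕0⊕0⊕1⊕0⊕1⊕0⊕1 = 0
p4 = XOR of data positions {5,6,7,12,13,14,15,20,21,22,23,28,29,30,31} = 1⊕0⊕0⊕1⊕0⊕0⊕0⊕1⊕0⊕0⊕1⊕1⊕1⊕0⊕1 = 1
p8 = XOR of data positions {9,10,11,12,13,14,15,24,25,26,27,28,29,30,31} = 1⊕1⊕1⊕1⊕0⊕0⊕0⊕1⊕0⊕0⊕1⊕1⊕1⊕0⊕1 = 1
p16 = XOR of data positions {17,18,19,20,21,22,23,24,25,26,27,28,29,30,31} = 0⊕0⊕0⊕1⊕0⊕0⊕1⊕1⊕0⊕0⊕1⊕1⊕1⊕0⊕1 = 1
Parity bits p1,p2,p4,p8,p16 = 00111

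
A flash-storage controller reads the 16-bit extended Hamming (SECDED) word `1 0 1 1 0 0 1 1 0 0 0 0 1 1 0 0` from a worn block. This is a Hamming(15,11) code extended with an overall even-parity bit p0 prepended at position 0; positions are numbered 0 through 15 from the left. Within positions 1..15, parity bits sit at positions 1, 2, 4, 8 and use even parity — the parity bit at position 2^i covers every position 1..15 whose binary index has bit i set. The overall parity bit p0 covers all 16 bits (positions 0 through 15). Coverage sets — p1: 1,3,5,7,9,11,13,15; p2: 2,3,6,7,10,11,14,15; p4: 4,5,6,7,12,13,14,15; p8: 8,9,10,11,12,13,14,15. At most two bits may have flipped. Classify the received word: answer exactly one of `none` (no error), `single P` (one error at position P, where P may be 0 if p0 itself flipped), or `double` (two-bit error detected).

single 1

s1: b1⊕b3⊕b5⊕b7⊕b9⊕b11⊕b13⊕b15 = 0⊕1⊕0⊕1⊕0⊕0⊕1⊕0 = 1
s2: b2⊕b3⊕b6⊕b7⊕b10⊕b11⊕b14⊕b15 = 1⊕1⊕1⊕1⊕0⊕0⊕0⊕0 = 0
s4: b4⊕b5⊕b6⊕b7⊕b12⊕b13⊕b14⊕b15 = 0⊕0⊕1⊕1⊕1⊕1⊕0⊕0 = 0
s8: b8⊕b9⊕b10⊕b11⊕b12⊕b13⊕b14⊕b15 = 0⊕0⊕0⊕0⊕1⊕1⊕0⊕0 = 0
Syndrome (s8...s1) = 0001 → position 1.
Overall parity (XOR of all 16 bits, including p0): 1⊕0⊕1⊕1⊕0⊕0⊕1⊕1⊕0⊕0⊕0⊕0⊕1⊕1⊕0⊕0 = 1
Overall=1, syndrome position=1 → single-bit error at position 1.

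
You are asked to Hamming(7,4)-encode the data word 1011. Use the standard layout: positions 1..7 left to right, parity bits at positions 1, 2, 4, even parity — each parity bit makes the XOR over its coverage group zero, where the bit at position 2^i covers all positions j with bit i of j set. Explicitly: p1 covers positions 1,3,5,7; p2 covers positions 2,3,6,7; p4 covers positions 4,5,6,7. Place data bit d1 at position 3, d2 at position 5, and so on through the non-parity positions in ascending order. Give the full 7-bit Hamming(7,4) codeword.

Place data bits at non-power-of-two positions: b3=1, b5=0, b6=1, b7=1.
p1 = XOR of data positions {3,5,7} = 1⊕0⊕1 = 0
p2 = XOR of data positions {3,6,7} = 1⊕1⊕1 = 1
p4 = XOR of data positions {5,6,7} = 0⊕1⊕1 = 0
Codeword b1..b7 = 0110011

0110011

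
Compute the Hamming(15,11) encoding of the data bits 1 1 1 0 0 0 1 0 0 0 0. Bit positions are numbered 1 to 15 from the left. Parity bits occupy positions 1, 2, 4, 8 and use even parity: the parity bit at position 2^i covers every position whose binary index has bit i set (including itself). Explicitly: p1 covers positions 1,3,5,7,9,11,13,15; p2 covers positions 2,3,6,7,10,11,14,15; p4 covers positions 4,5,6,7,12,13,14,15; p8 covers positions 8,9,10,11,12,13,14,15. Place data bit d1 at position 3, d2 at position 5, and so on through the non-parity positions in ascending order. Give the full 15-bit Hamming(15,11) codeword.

Place data bits at non-power-of-two positions: b3=1, b5=1, b6=1, b7=0, b9=0, b10=0, b11=1, b12=0, b13=0, b14=0, b15=0.
p1 = XOR of data positions {3,5,7,9,11,13,15} = 1⊕1⊕0⊕0⊕1⊕0⊕0 = 1
p2 = XOR of data positions {3,6,7,10,11,14,15} = 1⊕1⊕0⊕0⊕1⊕0⊕0 = 1
p4 = XOR of data positions {5,6,7,12,13,14,15} = 1⊕1⊕0⊕0⊕0⊕0⊕0 = 0
p8 = XOR of data positions {9,10,11,12,13,14,15} = 0⊕0⊕1⊕0⊕0⊕0⊕0 = 1
Codeword b1..b15 = 111011010010000

111011010010000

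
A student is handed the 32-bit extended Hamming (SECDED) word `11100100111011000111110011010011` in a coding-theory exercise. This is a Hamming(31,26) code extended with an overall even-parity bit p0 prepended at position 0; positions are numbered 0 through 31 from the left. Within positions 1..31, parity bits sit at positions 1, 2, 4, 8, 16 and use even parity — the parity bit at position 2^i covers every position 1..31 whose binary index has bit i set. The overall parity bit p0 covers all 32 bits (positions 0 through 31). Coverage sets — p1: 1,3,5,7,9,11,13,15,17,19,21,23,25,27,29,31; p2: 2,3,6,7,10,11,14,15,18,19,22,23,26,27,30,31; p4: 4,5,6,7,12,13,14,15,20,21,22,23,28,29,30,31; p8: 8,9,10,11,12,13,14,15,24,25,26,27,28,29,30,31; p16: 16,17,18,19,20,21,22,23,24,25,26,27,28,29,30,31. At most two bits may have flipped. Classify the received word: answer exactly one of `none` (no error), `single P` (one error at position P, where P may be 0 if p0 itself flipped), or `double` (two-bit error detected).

single 6

s1: b1⊕b3⊕b5⊕b7⊕b9⊕b11⊕b13⊕b15⊕b17⊕b19⊕b21⊕b23⊕b25⊕b27⊕b29⊕b31 = 1⊕0⊕1⊕0⊕1⊕0⊕1⊕0⊕1⊕1⊕1⊕0⊕1⊕1⊕0⊕1 = 0
s2: b2⊕b3⊕b6⊕b7⊕b10⊕b11⊕b14⊕b15⊕b18⊕b19⊕b22⊕b23⊕b26⊕b27⊕b30⊕b31 = 1⊕0⊕0⊕0⊕1⊕0⊕0⊕0⊕1⊕1⊕0⊕0⊕0⊕1⊕1⊕1 = 1
s4: b4⊕b5⊕b6⊕b7⊕b12⊕b13⊕b14⊕b15⊕b20⊕b21⊕b22⊕b23⊕b28⊕b29⊕b30⊕b31 = 0⊕1⊕0⊕0⊕1⊕1⊕0⊕0⊕1⊕1⊕0⊕0⊕0⊕0⊕1⊕1 = 1
s8: b8⊕b9⊕b10⊕b11⊕b12⊕b13⊕b14⊕b15⊕b24⊕b25⊕b26⊕b27⊕b28⊕b29⊕b30⊕b31 = 1⊕1⊕1⊕0⊕1⊕1⊕0⊕0⊕1⊕1⊕0⊕1⊕0⊕0⊕1⊕1 = 0
s16: b16⊕b17⊕b18⊕b19⊕b20⊕b21⊕b22⊕b23⊕b24⊕b25⊕b26⊕b27⊕b28⊕b29⊕b30⊕b31 = 0⊕1⊕1⊕1⊕1⊕1⊕0⊕0⊕1⊕1⊕0⊕1⊕0⊕0⊕1⊕1 = 0
Syndrome (s16...s1) = 00110 → position 6.
Overall parity (XOR of all 32 bits, including p0): 1⊕1⊕1⊕0⊕0⊕1⊕0⊕0⊕1⊕1⊕1⊕0⊕1⊕1⊕0⊕0⊕0⊕1⊕1⊕1⊕1⊕1⊕0⊕0⊕1⊕1⊕0⊕1⊕0⊕0⊕1⊕1 = 1
Overall=1, syndrome position=6 → single-bit error at position 6.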